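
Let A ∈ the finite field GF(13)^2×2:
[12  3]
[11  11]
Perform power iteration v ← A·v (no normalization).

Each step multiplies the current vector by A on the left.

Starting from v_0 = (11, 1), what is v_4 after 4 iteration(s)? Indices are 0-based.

v_4 = (4, 8)

v_0 = (11, 1).
v_1 = A·v_0 = (5, 2).
v_2 = A·v_1 = (1, 12).
v_3 = A·v_2 = (9, 0).
v_4 = A·v_3 = (4, 8).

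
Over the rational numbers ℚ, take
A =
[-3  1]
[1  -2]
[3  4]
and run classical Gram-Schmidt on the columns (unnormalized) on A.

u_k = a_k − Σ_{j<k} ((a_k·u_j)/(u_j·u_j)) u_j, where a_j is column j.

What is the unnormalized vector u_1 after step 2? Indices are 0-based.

u_1 = (40/19, -45/19, 55/19)

Step 1: u_0 = a_0 = (-3, 1, 3).
Step 2: u_1 = a_1 − (7/19)·u_0 = (40/19, -45/19, 55/19).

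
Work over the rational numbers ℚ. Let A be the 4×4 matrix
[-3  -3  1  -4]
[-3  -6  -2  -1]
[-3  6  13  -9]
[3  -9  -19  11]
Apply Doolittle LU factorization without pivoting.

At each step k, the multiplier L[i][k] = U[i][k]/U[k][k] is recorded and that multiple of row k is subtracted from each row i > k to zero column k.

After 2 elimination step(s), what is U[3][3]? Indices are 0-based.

U[3][3] = -5

k=0: U[0][0]=-3
  eliminate (1,0): mult=1, new row 1: (0, -3, -3, 3); set L[1][0]=1
  eliminate (2,0): mult=1, new row 2: (0, 9, 12, -5); set L[2][0]=1
  eliminate (3,0): mult=-1, new row 3: (0, -12, -18, 7); set L[3][0]=-1
k=1: U[1][1]=-3
  eliminate (2,1): mult=-3, new row 2: (0, 0, 3, 4); set L[2][1]=-3
  eliminate (3,1): mult=4, new row 3: (0, 0, -6, -5); set L[3][1]=4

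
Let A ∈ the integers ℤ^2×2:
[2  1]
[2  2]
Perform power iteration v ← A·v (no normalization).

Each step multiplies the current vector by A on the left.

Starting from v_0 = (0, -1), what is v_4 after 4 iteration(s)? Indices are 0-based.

v_4 = (-48, -68)

v_0 = (0, -1).
v_1 = A·v_0 = (-1, -2).
v_2 = A·v_1 = (-4, -6).
v_3 = A·v_2 = (-14, -20).
v_4 = A·v_3 = (-48, -68).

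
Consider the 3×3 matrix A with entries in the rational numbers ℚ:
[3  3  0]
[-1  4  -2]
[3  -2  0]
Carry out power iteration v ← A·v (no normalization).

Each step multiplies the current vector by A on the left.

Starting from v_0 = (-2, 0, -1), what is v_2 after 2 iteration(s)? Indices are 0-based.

v_2 = (-6, 34, -26)

v_0 = (-2, 0, -1).
v_1 = A·v_0 = (-6, 4, -6).
v_2 = A·v_1 = (-6, 34, -26).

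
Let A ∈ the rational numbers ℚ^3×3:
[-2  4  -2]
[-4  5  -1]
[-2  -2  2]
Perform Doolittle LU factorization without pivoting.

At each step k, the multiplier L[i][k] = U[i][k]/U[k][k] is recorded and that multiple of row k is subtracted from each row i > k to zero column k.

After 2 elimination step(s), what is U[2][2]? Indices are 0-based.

k=0: U[0][0]=-2
  eliminate (1,0): mult=2, new row 1: (0, -3, 3); set L[1][0]=2
  eliminate (2,0): mult=1, new row 2: (0, -6, 4); set L[2][0]=1
k=1: U[1][1]=-3
  eliminate (2,1): mult=2, new row 2: (0, 0, -2); set L[2][1]=2

U[2][2] = -2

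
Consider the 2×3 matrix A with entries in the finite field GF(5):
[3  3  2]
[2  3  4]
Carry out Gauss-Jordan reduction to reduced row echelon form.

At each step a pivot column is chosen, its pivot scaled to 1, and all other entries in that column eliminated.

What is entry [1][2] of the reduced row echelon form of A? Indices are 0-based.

step 1: normalize row 0 (÷3) = (1, 1, 4)
  row 1: subtract 2×row0 = (0, 1, 1)
step 2: normalize row 1 (÷1) = (0, 1, 1)
  row 0: subtract 1×row1 = (1, 0, 3)

M[1][2] = 1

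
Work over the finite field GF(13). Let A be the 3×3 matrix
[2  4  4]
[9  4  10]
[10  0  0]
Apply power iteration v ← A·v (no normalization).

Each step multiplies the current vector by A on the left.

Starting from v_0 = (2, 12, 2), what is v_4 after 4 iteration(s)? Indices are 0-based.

v_0 = (2, 12, 2).
v_1 = A·v_0 = (8, 8, 7).
v_2 = A·v_1 = (11, 5, 2).
v_3 = A·v_2 = (11, 9, 6).
v_4 = A·v_3 = (4, 0, 6).

v_4 = (4, 0, 6)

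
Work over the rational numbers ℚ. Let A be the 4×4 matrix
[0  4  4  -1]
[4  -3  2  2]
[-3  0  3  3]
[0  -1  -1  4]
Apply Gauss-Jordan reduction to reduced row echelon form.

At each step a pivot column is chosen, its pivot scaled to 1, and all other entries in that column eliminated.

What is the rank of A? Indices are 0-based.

step 1: exchange rows 0,1
step 1: normalize row 0 (÷4) = (1, -3/4, 1/2, 1/2)
  row 2: subtract -3×row0 = (0, -9/4, 9/2, 9/2)
step 2: normalize row 1 (÷4) = (0, 1, 1, -1/4)
  row 0: subtract -3/4×row1 = (1, 0, 5/4, 5/16)
  row 2: subtract -9/4×row1 = (0, 0, 27/4, 63/16)
  row 3: subtract -1×row1 = (0, 0, 0, 15/4)
step 3: normalize row 2 (÷27/4) = (0, 0, 1, 7/12)
  row 0: subtract 5/4×row2 = (1, 0, 0, -5/12)
  row 1: subtract 1×row2 = (0, 1, 0, -5/6)
step 4: normalize row 3 (÷15/4) = (0, 0, 0, 1)
  row 0: subtract -5/12×row3 = (1, 0, 0, 0)
  row 1: subtract -5/6×row3 = (0, 1, 0, 0)
  row 2: subtract 7/12×row3 = (0, 0, 1, 0)

rank = 4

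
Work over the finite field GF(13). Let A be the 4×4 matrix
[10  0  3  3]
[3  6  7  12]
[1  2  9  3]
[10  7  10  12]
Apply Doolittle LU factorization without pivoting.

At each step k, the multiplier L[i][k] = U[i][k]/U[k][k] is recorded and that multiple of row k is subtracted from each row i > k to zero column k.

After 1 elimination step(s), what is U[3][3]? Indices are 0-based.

Step 1: pivot at (0,0) is 10.
  row1 ← row1 − (12)·row0  ⇒  L[1][0]=12, U row1=(0, 6, 10, 2)
  row2 ← row2 − (4)·row0  ⇒  L[2][0]=4, U row2=(0, 2, 10, 4)
  row3 ← row3 − (1)·row0  ⇒  L[3][0]=1, U row3=(0, 7, 7, 9)

U[3][3] = 9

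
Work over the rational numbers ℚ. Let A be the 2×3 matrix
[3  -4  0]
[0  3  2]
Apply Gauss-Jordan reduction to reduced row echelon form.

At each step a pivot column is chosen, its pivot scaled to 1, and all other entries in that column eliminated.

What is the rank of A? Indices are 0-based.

rank = 2

pivot(0,0)=3: scale R0 → (1, -4/3, 0)
pivot(1,1)=3: scale R1 → (0, 1, 2/3)
  clear (0,1): R0 −= (-4/3)R1 → (1, 0, 8/9)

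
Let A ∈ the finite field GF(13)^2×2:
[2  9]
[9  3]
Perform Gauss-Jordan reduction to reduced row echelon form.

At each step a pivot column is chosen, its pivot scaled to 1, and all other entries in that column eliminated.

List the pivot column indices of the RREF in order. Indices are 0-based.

pivot columns: 0, 1

pivot(0,0)=2: scale R0 → (1, 11)
  clear (1,0): R1 −= (9)R0 → (0, 8)
pivot(1,1)=8: scale R1 → (0, 1)
  clear (0,1): R0 −= (11)R1 → (1, 0)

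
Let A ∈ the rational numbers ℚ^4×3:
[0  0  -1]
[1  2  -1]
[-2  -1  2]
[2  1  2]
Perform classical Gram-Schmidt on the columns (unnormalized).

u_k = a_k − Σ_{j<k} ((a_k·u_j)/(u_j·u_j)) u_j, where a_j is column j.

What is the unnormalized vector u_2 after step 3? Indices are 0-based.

u_2 = (-1, 0, 2, 2)

Step 1: u_0 = a_0 = (0, 1, -2, 2).
Step 2: u_1 = a_1 − (2/3)·u_0 = (0, 4/3, 1/3, -1/3).
Step 3: u_2 = a_2 − (-1/9)·u_0 − (-2/3)·u_1 = (-1, 0, 2, 2).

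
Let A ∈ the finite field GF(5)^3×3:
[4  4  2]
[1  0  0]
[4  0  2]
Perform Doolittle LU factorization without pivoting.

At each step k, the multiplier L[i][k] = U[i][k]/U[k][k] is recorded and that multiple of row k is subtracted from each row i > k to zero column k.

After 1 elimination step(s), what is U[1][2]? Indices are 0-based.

U[1][2] = 2

Step 1: pivot at (0,0) is 4.
  row1 ← row1 − (4)·row0  ⇒  L[1][0]=4, U row1=(0, 4, 2)
  row2 ← row2 − (1)·row0  ⇒  L[2][0]=1, U row2=(0, 1, 0)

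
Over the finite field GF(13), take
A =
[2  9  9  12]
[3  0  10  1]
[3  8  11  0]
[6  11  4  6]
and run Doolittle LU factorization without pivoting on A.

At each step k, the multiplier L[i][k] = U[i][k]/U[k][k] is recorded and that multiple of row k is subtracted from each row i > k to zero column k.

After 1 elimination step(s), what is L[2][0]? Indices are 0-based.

k=0: U[0][0]=2
  eliminate (1,0): mult=8, new row 1: (0, 6, 3, 9); set L[1][0]=8
  eliminate (2,0): mult=8, new row 2: (0, 1, 4, 8); set L[2][0]=8
  eliminate (3,0): mult=3, new row 3: (0, 10, 3, 9); set L[3][0]=3

L[2][0] = 8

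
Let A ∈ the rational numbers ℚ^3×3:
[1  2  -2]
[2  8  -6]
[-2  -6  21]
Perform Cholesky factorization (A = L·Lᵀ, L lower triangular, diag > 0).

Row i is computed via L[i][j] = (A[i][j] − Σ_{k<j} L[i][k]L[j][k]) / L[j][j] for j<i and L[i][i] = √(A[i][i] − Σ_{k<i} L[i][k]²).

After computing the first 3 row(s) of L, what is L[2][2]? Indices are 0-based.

Step 1: L[0][0] = √(1) = 1.
  L[1][0] = (2) / L[0][0] = 2.
Step 2: L[1][1] = √(4) = 2.
  L[2][0] = (-2) / L[0][0] = -2.
  L[2][1] = (-2) / L[1][1] = -1.
Step 3: L[2][2] = √(16) = 4.

L[2][2] = 4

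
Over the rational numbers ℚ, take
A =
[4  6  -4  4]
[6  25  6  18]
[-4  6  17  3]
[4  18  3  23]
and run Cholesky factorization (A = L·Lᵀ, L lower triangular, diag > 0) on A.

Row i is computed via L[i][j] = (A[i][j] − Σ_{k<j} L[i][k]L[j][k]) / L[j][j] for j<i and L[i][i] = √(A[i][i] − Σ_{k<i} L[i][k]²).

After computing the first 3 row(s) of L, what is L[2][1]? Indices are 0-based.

Step 1: L[0][0] = √(4) = 2.
  L[1][0] = (6) / L[0][0] = 3.
Step 2: L[1][1] = √(16) = 4.
  L[2][0] = (-4) / L[0][0] = -2.
  L[2][1] = (12) / L[1][1] = 3.
Step 3: L[2][2] = √(4) = 2.

L[2][1] = 3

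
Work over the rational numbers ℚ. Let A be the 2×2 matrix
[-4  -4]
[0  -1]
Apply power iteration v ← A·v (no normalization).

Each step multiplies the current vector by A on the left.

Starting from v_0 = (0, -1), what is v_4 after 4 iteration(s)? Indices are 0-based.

v_4 = (-340, -1)

v_0 = (0, -1).
v_1 = A·v_0 = (4, 1).
v_2 = A·v_1 = (-20, -1).
v_3 = A·v_2 = (84, 1).
v_4 = A·v_3 = (-340, -1).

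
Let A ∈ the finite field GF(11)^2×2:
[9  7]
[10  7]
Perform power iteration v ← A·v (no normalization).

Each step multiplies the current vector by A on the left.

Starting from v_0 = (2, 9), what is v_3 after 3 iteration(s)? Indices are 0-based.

v_0 = (2, 9).
v_1 = A·v_0 = (4, 6).
v_2 = A·v_1 = (1, 5).
v_3 = A·v_2 = (0, 1).

v_3 = (0, 1)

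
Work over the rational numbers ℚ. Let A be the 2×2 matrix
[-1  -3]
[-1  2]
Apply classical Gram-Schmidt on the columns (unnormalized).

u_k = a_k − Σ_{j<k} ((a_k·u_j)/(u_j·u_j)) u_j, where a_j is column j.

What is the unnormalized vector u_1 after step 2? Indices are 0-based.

u_1 = (-5/2, 5/2)

Step 1: u_0 = a_0 = (-1, -1).
Step 2: u_1 = a_1 − (1/2)·u_0 = (-5/2, 5/2).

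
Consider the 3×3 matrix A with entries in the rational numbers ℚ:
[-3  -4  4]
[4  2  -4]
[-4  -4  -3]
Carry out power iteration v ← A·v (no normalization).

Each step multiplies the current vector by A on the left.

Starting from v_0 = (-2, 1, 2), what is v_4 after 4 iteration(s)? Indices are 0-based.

v_0 = (-2, 1, 2).
v_1 = A·v_0 = (10, -14, -2).
v_2 = A·v_1 = (18, 20, 22).
v_3 = A·v_2 = (-46, 24, -218).
v_4 = A·v_3 = (-830, 736, 742).

v_4 = (-830, 736, 742)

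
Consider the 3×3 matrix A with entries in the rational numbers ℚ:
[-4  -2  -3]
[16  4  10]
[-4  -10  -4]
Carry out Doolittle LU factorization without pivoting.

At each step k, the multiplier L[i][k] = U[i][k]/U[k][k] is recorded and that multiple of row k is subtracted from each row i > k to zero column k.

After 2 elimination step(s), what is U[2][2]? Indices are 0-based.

k=0: U[0][0]=-4
  eliminate (1,0): mult=-4, new row 1: (0, -4, -2); set L[1][0]=-4
  eliminate (2,0): mult=1, new row 2: (0, -8, -1); set L[2][0]=1
k=1: U[1][1]=-4
  eliminate (2,1): mult=2, new row 2: (0, 0, 3); set L[2][1]=2

U[2][2] = 3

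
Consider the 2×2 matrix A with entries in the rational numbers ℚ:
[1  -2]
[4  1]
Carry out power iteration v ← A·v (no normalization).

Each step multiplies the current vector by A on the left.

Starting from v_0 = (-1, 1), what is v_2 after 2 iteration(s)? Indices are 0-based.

v_0 = (-1, 1).
v_1 = A·v_0 = (-3, -3).
v_2 = A·v_1 = (3, -15).

v_2 = (3, -15)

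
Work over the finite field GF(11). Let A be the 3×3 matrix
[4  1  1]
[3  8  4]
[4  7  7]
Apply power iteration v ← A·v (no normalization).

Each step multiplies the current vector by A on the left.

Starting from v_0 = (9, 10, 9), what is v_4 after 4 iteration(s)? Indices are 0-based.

v_0 = (9, 10, 9).
v_1 = A·v_0 = (0, 0, 4).
v_2 = A·v_1 = (4, 5, 6).
v_3 = A·v_2 = (5, 10, 5).
v_4 = A·v_3 = (2, 5, 4).

v_4 = (2, 5, 4)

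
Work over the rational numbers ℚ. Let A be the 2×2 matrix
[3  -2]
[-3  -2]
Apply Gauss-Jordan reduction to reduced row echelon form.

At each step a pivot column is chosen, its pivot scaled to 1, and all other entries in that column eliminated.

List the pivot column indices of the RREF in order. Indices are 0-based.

step 1: normalize row 0 (÷3) = (1, -2/3)
  row 1: subtract -3×row0 = (0, -4)
step 2: normalize row 1 (÷-4) = (0, 1)
  row 0: subtract -2/3×row1 = (1, 0)

pivot columns: 0, 1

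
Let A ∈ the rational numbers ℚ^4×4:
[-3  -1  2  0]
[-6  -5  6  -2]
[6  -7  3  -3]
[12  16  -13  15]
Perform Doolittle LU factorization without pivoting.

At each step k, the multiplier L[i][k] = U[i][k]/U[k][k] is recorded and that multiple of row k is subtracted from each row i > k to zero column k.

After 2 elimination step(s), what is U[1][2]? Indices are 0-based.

Step 1: pivot at (0,0) is -3.
  row1 ← row1 − (2)·row0  ⇒  L[1][0]=2, U row1=(0, -3, 2, -2)
  row2 ← row2 − (-2)·row0  ⇒  L[2][0]=-2, U row2=(0, -9, 7, -3)
  row3 ← row3 − (-4)·row0  ⇒  L[3][0]=-4, U row3=(0, 12, -5, 15)
Step 2: pivot at (1,1) is -3.
  row2 ← row2 − (3)·row1  ⇒  L[2][1]=3, U row2=(0, 0, 1, 3)
  row3 ← row3 − (-4)·row1  ⇒  L[3][1]=-4, U row3=(0, 0, 3, 7)

U[1][2] = 2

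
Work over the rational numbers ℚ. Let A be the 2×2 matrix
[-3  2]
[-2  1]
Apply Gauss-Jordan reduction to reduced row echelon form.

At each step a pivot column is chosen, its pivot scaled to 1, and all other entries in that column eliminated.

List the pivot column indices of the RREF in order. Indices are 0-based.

[1] R0 /= -3  ⇒  (1, -2/3)
     R1 -= -2·R0  ⇒  (0, -1/3)
[2] R1 /= -1/3  ⇒  (0, 1)
     R0 -= -2/3·R1  ⇒  (1, 0)

pivot columns: 0, 1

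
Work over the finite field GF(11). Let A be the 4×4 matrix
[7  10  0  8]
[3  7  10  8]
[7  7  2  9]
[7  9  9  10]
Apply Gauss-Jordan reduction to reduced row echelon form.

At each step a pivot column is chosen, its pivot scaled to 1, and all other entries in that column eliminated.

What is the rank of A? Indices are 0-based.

step 1: normalize row 0 (÷7) = (1, 3, 0, 9)
  row 1: subtract 3×row0 = (0, 9, 10, 3)
  row 2: subtract 7×row0 = (0, 8, 2, 1)
  row 3: subtract 7×row0 = (0, 10, 9, 2)
step 2: normalize row 1 (÷9) = (0, 1, 6, 4)
  row 0: subtract 3×row1 = (1, 0, 4, 8)
  row 2: subtract 8×row1 = (0, 0, 9, 2)
  row 3: subtract 10×row1 = (0, 0, 4, 6)
step 3: normalize row 2 (÷9) = (0, 0, 1, 10)
  row 0: subtract 4×row2 = (1, 0, 0, 1)
  row 1: subtract 6×row2 = (0, 1, 0, 10)
  row 3: subtract 4×row2 = (0, 0, 0, 10)
step 4: normalize row 3 (÷10) = (0, 0, 0, 1)
  row 0: subtract 1×row3 = (1, 0, 0, 0)
  row 1: subtract 10×row3 = (0, 1, 0, 0)
  row 2: subtract 10×row3 = (0, 0, 1, 0)

rank = 4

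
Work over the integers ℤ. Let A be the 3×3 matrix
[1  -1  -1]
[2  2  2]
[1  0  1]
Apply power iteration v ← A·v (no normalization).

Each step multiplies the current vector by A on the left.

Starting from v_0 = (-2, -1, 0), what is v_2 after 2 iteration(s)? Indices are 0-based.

v_0 = (-2, -1, 0).
v_1 = A·v_0 = (-1, -6, -2).
v_2 = A·v_1 = (7, -18, -3).

v_2 = (7, -18, -3)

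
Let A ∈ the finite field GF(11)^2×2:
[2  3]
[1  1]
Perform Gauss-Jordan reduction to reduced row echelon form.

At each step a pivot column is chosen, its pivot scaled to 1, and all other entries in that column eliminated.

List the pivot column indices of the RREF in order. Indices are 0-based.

pivot columns: 0, 1

step 1: normalize row 0 (÷2) = (1, 7)
  row 1: subtract 1×row0 = (0, 5)
step 2: normalize row 1 (÷5) = (0, 1)
  row 0: subtract 7×row1 = (1, 0)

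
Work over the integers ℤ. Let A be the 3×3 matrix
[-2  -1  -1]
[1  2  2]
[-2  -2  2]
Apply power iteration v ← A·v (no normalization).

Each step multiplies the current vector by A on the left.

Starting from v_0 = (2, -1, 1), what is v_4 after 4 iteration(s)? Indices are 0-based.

v_4 = (22, 4, -4)

v_0 = (2, -1, 1).
v_1 = A·v_0 = (-4, 2, 0).
v_2 = A·v_1 = (6, 0, 4).
v_3 = A·v_2 = (-16, 14, -4).
v_4 = A·v_3 = (22, 4, -4).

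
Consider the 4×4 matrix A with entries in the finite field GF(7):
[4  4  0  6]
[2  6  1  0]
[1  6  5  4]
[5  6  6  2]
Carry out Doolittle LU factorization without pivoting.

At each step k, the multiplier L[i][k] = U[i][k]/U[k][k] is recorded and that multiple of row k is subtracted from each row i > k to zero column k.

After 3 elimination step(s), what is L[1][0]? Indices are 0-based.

L[1][0] = 4

Step 1: pivot at (0,0) is 4.
  row1 ← row1 − (4)·row0  ⇒  L[1][0]=4, U row1=(0, 4, 1, 4)
  row2 ← row2 − (2)·row0  ⇒  L[2][0]=2, U row2=(0, 5, 5, 6)
  row3 ← row3 − (3)·row0  ⇒  L[3][0]=3, U row3=(0, 1, 6, 5)
Step 2: pivot at (1,1) is 4.
  row2 ← row2 − (3)·row1  ⇒  L[2][1]=3, U row2=(0, 0, 2, 1)
  row3 ← row3 − (2)·row1  ⇒  L[3][1]=2, U row3=(0, 0, 4, 4)
Step 3: pivot at (2,2) is 2.
  row3 ← row3 − (2)·row2  ⇒  L[3][2]=2, U row3=(0, 0, 0, 2)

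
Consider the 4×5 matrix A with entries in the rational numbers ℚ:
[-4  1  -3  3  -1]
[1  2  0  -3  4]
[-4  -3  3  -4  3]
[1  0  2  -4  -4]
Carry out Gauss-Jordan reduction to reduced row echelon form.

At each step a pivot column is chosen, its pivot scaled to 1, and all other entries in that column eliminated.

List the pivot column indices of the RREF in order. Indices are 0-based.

pivot columns: 0, 1, 2, 3

[1] R0 /= -4  ⇒  (1, -1/4, 3/4, -3/4, 1/4)
     R1 -= 1·R0  ⇒  (0, 9/4, -3/4, -9/4, 15/4)
     R2 -= -4·R0  ⇒  (0, -4, 6, -7, 4)
     R3 -= 1·R0  ⇒  (0, 1/4, 5/4, -13/4, -17/4)
[2] R1 /= 9/4  ⇒  (0, 1, -1/3, -1, 5/3)
     R0 -= -1/4·R1  ⇒  (1, 0, 2/3, -1, 2/3)
     R2 -= -4·R1  ⇒  (0, 0, 14/3, -11, 32/3)
     R3 -= 1/4·R1  ⇒  (0, 0, 4/3, -3, -14/3)
[3] R2 /= 14/3  ⇒  (0, 0, 1, -33/14, 16/7)
     R0 -= 2/3·R2  ⇒  (1, 0, 0, 4/7, -6/7)
     R1 -= -1/3·R2  ⇒  (0, 1, 0, -25/14, 17/7)
     R3 -= 4/3·R2  ⇒  (0, 0, 0, 1/7, -54/7)
[4] R3 /= 1/7  ⇒  (0, 0, 0, 1, -54)
     R0 -= 4/7·R3  ⇒  (1, 0, 0, 0, 30)
     R1 -= -25/14·R3  ⇒  (0, 1, 0, 0, -94)
     R2 -= -33/14·R3  ⇒  (0, 0, 1, 0, -125)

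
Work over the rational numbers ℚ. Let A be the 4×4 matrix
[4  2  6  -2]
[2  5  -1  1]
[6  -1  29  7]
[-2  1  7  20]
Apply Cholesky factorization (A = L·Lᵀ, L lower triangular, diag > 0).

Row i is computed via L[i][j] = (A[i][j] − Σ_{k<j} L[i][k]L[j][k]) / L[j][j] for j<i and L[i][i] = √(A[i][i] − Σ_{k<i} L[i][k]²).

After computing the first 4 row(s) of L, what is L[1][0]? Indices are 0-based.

L[1][0] = 1

Step 1: L[0][0] = √(4) = 2.
  L[1][0] = (2) / L[0][0] = 1.
Step 2: L[1][1] = √(4) = 2.
  L[2][0] = (6) / L[0][0] = 3.
  L[2][1] = (-4) / L[1][1] = -2.
Step 3: L[2][2] = √(16) = 4.
  L[3][0] = (-2) / L[0][0] = -1.
  L[3][1] = (2) / L[1][1] = 1.
  L[3][2] = (12) / L[2][2] = 3.
Step 4: L[3][3] = √(9) = 3.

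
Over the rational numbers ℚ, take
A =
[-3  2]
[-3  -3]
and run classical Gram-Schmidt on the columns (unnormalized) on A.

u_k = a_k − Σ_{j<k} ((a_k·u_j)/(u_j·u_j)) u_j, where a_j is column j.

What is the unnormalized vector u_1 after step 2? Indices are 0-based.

u_1 = (5/2, -5/2)

Step 1: u_0 = a_0 = (-3, -3).
Step 2: u_1 = a_1 − (1/6)·u_0 = (5/2, -5/2).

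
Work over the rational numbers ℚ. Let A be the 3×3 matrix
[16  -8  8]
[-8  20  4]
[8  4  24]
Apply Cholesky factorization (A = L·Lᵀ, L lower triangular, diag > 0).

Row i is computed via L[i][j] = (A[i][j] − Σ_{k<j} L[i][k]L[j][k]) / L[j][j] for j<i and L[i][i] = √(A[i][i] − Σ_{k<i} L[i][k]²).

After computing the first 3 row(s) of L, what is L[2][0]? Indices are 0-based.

L[2][0] = 2

Step 1: L[0][0] = √(16) = 4.
  L[1][0] = (-8) / L[0][0] = -2.
Step 2: L[1][1] = √(16) = 4.
  L[2][0] = (8) / L[0][0] = 2.
  L[2][1] = (8) / L[1][1] = 2.
Step 3: L[2][2] = √(16) = 4.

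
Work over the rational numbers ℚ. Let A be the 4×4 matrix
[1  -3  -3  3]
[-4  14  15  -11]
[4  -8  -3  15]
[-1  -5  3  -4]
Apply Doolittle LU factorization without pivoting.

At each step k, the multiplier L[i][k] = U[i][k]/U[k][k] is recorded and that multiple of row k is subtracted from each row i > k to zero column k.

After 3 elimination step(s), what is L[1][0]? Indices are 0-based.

k=0: U[0][0]=1
  eliminate (1,0): mult=-4, new row 1: (0, 2, 3, 1); set L[1][0]=-4
  eliminate (2,0): mult=4, new row 2: (0, 4, 9, 3); set L[2][0]=4
  eliminate (3,0): mult=-1, new row 3: (0, -8, 0, -1); set L[3][0]=-1
k=1: U[1][1]=2
  eliminate (2,1): mult=2, new row 2: (0, 0, 3, 1); set L[2][1]=2
  eliminate (3,1): mult=-4, new row 3: (0, 0, 12, 3); set L[3][1]=-4
k=2: U[2][2]=3
  eliminate (3,2): mult=4, new row 3: (0, 0, 0, -1); set L[3][2]=4

L[1][0] = -4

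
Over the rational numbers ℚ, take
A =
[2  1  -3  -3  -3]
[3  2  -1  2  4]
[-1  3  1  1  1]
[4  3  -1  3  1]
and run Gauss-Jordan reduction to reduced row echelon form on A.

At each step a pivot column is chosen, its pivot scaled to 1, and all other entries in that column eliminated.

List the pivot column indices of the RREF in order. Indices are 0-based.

step 1: normalize row 0 (÷2) = (1, 1/2, -3/2, -3/2, -3/2)
  row 1: subtract 3×row0 = (0, 1/2, 7/2, 13/2, 17/2)
  row 2: subtract -1×row0 = (0, 7/2, -1/2, -1/2, -1/2)
  row 3: subtract 4×row0 = (0, 1, 5, 9, 7)
step 2: normalize row 1 (÷1/2) = (0, 1, 7, 13, 17)
  row 0: subtract 1/2×row1 = (1, 0, -5, -8, -10)
  row 2: subtract 7/2×row1 = (0, 0, -25, -46, -60)
  row 3: subtract 1×row1 = (0, 0, -2, -4, -10)
step 3: normalize row 2 (÷-25) = (0, 0, 1, 46/25, 12/5)
  row 0: subtract -5×row2 = (1, 0, 0, 6/5, 2)
  row 1: subtract 7×row2 = (0, 1, 0, 3/25, 1/5)
  row 3: subtract -2×row2 = (0, 0, 0, -8/25, -26/5)
step 4: normalize row 3 (÷-8/25) = (0, 0, 0, 1, 65/4)
  row 0: subtract 6/5×row3 = (1, 0, 0, 0, -35/2)
  row 1: subtract 3/25×row3 = (0, 1, 0, 0, -7/4)
  row 2: subtract 46/25×row3 = (0, 0, 1, 0, -55/2)

pivot columns: 0, 1, 2, 3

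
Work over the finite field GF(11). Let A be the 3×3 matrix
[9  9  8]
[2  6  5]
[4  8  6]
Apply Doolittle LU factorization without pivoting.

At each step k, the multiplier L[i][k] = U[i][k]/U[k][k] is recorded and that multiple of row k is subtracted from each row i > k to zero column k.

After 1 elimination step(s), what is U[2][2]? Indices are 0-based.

k=0: U[0][0]=9
  eliminate (1,0): mult=10, new row 1: (0, 4, 2); set L[1][0]=10
  eliminate (2,0): mult=9, new row 2: (0, 4, 0); set L[2][0]=9

U[2][2] = 0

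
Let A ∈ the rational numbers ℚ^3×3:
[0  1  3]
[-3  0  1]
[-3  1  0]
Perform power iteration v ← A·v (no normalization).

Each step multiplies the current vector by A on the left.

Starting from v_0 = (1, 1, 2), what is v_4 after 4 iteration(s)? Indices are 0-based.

v_4 = (-7, 265, 266)

v_0 = (1, 1, 2).
v_1 = A·v_0 = (7, -1, -2).
v_2 = A·v_1 = (-7, -23, -22).
v_3 = A·v_2 = (-89, -1, -2).
v_4 = A·v_3 = (-7, 265, 266).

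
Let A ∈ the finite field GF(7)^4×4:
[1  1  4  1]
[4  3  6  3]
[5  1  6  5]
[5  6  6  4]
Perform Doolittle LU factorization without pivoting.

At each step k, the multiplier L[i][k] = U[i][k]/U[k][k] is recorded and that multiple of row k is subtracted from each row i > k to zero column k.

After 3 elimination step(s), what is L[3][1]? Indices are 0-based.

[col 0] pivot 1
  R1 -= 4*R0 → (0, 6, 4, 6)  (L[1][0] := 4)
  R2 -= 5*R0 → (0, 3, 0, 0)  (L[2][0] := 5)
  R3 -= 5*R0 → (0, 1, 0, 6)  (L[3][0] := 5)
[col 1] pivot 6
  R2 -= 4*R1 → (0, 0, 5, 4)  (L[2][1] := 4)
  R3 -= 6*R1 → (0, 0, 4, 5)  (L[3][1] := 6)
[col 2] pivot 5
  R3 -= 5*R2 → (0, 0, 0, 6)  (L[3][2] := 5)

L[3][1] = 6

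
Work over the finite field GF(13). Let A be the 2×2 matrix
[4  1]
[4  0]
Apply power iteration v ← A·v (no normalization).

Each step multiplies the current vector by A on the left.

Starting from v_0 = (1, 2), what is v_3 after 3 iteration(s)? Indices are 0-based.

v_3 = (6, 8)

v_0 = (1, 2).
v_1 = A·v_0 = (6, 4).
v_2 = A·v_1 = (2, 11).
v_3 = A·v_2 = (6, 8).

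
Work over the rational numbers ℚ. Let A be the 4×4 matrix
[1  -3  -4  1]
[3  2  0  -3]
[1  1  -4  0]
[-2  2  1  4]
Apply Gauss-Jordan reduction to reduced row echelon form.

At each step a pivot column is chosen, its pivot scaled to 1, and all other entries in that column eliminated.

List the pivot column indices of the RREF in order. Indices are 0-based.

[1] R0 /= 1  ⇒  (1, -3, -4, 1)
     R1 -= 3·R0  ⇒  (0, 11, 12, -6)
     R2 -= 1·R0  ⇒  (0, 4, 0, -1)
     R3 -= -2·R0  ⇒  (0, -4, -7, 6)
[2] R1 /= 11  ⇒  (0, 1, 12/11, -6/11)
     R0 -= -3·R1  ⇒  (1, 0, -8/11, -7/11)
     R2 -= 4·R1  ⇒  (0, 0, -48/11, 13/11)
     R3 -= -4·R1  ⇒  (0, 0, -29/11, 42/11)
[3] R2 /= -48/11  ⇒  (0, 0, 1, -13/48)
     R0 -= -8/11·R2  ⇒  (1, 0, 0, -5/6)
     R1 -= 12/11·R2  ⇒  (0, 1, 0, -1/4)
     R3 -= -29/11·R2  ⇒  (0, 0, 0, 149/48)
[4] R3 /= 149/48  ⇒  (0, 0, 0, 1)
     R0 -= -5/6·R3  ⇒  (1, 0, 0, 0)
     R1 -= -1/4·R3  ⇒  (0, 1, 0, 0)
     R2 -= -13/48·R3  ⇒  (0, 0, 1, 0)

pivot columns: 0, 1, 2, 3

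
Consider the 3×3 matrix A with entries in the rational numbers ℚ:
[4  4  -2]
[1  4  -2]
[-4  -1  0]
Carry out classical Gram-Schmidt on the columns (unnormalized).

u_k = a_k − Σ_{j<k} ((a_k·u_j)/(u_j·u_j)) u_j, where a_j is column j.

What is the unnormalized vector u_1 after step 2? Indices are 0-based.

u_1 = (12/11, 36/11, 21/11)

Step 1: u_0 = a_0 = (4, 1, -4).
Step 2: u_1 = a_1 − (8/11)·u_0 = (12/11, 36/11, 21/11).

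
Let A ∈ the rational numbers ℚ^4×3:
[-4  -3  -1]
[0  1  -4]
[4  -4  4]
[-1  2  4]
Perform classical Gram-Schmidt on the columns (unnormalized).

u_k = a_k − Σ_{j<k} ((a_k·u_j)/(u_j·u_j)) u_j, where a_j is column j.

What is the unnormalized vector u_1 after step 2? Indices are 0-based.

Step 1: u_0 = a_0 = (-4, 0, 4, -1).
Step 2: u_1 = a_1 − (-2/11)·u_0 = (-41/11, 1, -36/11, 20/11).

u_1 = (-41/11, 1, -36/11, 20/11)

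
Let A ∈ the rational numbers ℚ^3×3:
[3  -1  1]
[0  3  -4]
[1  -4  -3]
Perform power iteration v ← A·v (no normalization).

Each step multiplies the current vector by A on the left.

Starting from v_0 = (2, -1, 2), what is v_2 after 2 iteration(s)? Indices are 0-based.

v_2 = (38, -33, 53)

v_0 = (2, -1, 2).
v_1 = A·v_0 = (9, -11, 0).
v_2 = A·v_1 = (38, -33, 53).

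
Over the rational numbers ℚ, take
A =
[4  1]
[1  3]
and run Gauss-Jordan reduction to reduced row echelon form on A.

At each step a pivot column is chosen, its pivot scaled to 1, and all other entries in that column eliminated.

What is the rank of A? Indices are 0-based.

rank = 2

pivot(0,0)=4: scale R0 → (1, 1/4)
  clear (1,0): R1 −= (1)R0 → (0, 11/4)
pivot(1,1)=11/4: scale R1 → (0, 1)
  clear (0,1): R0 −= (1/4)R1 → (1, 0)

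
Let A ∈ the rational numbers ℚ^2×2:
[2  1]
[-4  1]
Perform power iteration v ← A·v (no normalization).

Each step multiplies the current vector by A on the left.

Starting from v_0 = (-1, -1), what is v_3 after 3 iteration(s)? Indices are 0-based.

v_0 = (-1, -1).
v_1 = A·v_0 = (-3, 3).
v_2 = A·v_1 = (-3, 15).
v_3 = A·v_2 = (9, 27).

v_3 = (9, 27)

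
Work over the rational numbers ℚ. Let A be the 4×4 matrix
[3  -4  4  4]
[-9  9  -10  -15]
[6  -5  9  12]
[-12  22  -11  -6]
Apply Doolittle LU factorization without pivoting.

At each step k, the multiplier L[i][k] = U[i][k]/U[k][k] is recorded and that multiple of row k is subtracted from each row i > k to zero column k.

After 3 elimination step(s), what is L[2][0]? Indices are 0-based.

L[2][0] = 2

k=0: U[0][0]=3
  eliminate (1,0): mult=-3, new row 1: (0, -3, 2, -3); set L[1][0]=-3
  eliminate (2,0): mult=2, new row 2: (0, 3, 1, 4); set L[2][0]=2
  eliminate (3,0): mult=-4, new row 3: (0, 6, 5, 10); set L[3][0]=-4
k=1: U[1][1]=-3
  eliminate (2,1): mult=-1, new row 2: (0, 0, 3, 1); set L[2][1]=-1
  eliminate (3,1): mult=-2, new row 3: (0, 0, 9, 4); set L[3][1]=-2
k=2: U[2][2]=3
  eliminate (3,2): mult=3, new row 3: (0, 0, 0, 1); set L[3][2]=3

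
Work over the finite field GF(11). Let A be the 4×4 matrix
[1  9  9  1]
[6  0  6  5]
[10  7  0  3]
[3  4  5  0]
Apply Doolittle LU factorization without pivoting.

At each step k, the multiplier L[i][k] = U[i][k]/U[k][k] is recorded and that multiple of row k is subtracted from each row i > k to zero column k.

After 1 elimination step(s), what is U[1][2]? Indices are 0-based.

U[1][2] = 7

[col 0] pivot 1
  R1 -= 6*R0 → (0, 1, 7, 10)  (L[1][0] := 6)
  R2 -= 10*R0 → (0, 5, 9, 4)  (L[2][0] := 10)
  R3 -= 3*R0 → (0, 10, 0, 8)  (L[3][0] := 3)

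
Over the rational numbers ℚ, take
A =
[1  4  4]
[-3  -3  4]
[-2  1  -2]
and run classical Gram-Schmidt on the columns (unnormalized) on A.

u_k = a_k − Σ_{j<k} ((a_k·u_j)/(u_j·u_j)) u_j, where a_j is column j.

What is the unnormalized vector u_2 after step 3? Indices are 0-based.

Step 1: u_0 = a_0 = (1, -3, -2).
Step 2: u_1 = a_1 − (11/14)·u_0 = (45/14, -9/14, 18/7).
Step 3: u_2 = a_2 − (-2/7)·u_0 − (8/27)·u_1 = (10/3, 10/3, -10/3).

u_2 = (10/3, 10/3, -10/3)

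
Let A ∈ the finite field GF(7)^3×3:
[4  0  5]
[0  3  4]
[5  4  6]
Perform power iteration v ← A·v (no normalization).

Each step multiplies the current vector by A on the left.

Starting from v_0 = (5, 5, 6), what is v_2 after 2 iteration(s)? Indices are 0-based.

v_0 = (5, 5, 6).
v_1 = A·v_0 = (1, 4, 4).
v_2 = A·v_1 = (3, 0, 3).

v_2 = (3, 0, 3)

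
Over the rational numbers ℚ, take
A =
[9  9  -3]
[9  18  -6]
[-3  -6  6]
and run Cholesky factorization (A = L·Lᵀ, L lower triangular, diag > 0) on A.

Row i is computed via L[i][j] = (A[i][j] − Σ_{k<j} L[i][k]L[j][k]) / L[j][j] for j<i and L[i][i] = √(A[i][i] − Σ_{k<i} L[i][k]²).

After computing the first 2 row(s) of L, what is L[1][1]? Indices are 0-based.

Step 1: L[0][0] = √(9) = 3.
  L[1][0] = (9) / L[0][0] = 3.
Step 2: L[1][1] = √(9) = 3.

L[1][1] = 3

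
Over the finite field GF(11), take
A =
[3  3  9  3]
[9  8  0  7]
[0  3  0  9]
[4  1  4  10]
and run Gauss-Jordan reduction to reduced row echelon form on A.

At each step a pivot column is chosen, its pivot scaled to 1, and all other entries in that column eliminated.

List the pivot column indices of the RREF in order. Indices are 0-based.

pivot columns: 0, 1, 2, 3

pivot(0,0)=3: scale R0 → (1, 1, 3, 1)
  clear (1,0): R1 −= (9)R0 → (0, 10, 6, 9)
  clear (3,0): R3 −= (4)R0 → (0, 8, 3, 6)
pivot(1,1)=10: scale R1 → (0, 1, 5, 2)
  clear (0,1): R0 −= (1)R1 → (1, 0, 9, 10)
  clear (2,1): R2 −= (3)R1 → (0, 0, 7, 3)
  clear (3,1): R3 −= (8)R1 → (0, 0, 7, 1)
pivot(2,2)=7: scale R2 → (0, 0, 1, 2)
  clear (0,2): R0 −= (9)R2 → (1, 0, 0, 3)
  clear (1,2): R1 −= (5)R2 → (0, 1, 0, 3)
  clear (3,2): R3 −= (7)R2 → (0, 0, 0, 9)
pivot(3,3)=9: scale R3 → (0, 0, 0, 1)
  clear (0,3): R0 −= (3)R3 → (1, 0, 0, 0)
  clear (1,3): R1 −= (3)R3 → (0, 1, 0, 0)
  clear (2,3): R2 −= (2)R3 → (0, 0, 1, 0)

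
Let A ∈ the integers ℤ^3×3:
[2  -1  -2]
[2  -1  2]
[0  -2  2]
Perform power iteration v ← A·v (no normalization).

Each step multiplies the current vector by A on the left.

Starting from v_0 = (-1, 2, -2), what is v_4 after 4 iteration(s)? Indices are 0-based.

v_4 = (24, 88, -80)

v_0 = (-1, 2, -2).
v_1 = A·v_0 = (0, -8, -8).
v_2 = A·v_1 = (24, -8, 0).
v_3 = A·v_2 = (56, 56, 16).
v_4 = A·v_3 = (24, 88, -80).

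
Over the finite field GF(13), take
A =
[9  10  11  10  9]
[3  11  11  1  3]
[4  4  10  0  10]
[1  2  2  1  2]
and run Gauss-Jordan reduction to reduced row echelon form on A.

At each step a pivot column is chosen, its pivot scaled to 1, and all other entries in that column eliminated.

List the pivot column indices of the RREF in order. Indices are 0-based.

pivot columns: 0, 1, 2, 3

step 1: normalize row 0 (÷9) = (1, 4, 7, 4, 1)
  row 1: subtract 3×row0 = (0, 12, 3, 2, 0)
  row 2: subtract 4×row0 = (0, 1, 8, 10, 6)
  row 3: subtract 1×row0 = (0, 11, 8, 10, 1)
step 2: normalize row 1 (÷12) = (0, 1, 10, 11, 0)
  row 0: subtract 4×row1 = (1, 0, 6, 12, 1)
  row 2: subtract 1×row1 = (0, 0, 11, 12, 6)
  row 3: subtract 11×row1 = (0, 0, 2, 6, 1)
step 3: normalize row 2 (÷11) = (0, 0, 1, 7, 10)
  row 0: subtract 6×row2 = (1, 0, 0, 9, 6)
  row 1: subtract 10×row2 = (0, 1, 0, 6, 4)
  row 3: subtract 2×row2 = (0, 0, 0, 5, 7)
step 4: normalize row 3 (÷5) = (0, 0, 0, 1, 4)
  row 0: subtract 9×row3 = (1, 0, 0, 0, 9)
  row 1: subtract 6×row3 = (0, 1, 0, 0, 6)
  row 2: subtract 7×row3 = (0, 0, 1, 0, 8)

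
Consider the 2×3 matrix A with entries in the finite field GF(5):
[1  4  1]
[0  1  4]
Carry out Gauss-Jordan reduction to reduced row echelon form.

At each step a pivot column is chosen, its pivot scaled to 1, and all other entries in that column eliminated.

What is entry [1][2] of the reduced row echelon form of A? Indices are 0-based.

step 1: normalize row 0 (÷1) = (1, 4, 1)
step 2: normalize row 1 (÷1) = (0, 1, 4)
  row 0: subtract 4×row1 = (1, 0, 0)

M[1][2] = 4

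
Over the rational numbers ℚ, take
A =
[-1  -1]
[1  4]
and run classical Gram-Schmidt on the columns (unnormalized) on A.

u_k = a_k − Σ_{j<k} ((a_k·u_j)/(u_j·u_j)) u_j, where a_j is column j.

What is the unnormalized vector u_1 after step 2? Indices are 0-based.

u_1 = (3/2, 3/2)

Step 1: u_0 = a_0 = (-1, 1).
Step 2: u_1 = a_1 − (5/2)·u_0 = (3/2, 3/2).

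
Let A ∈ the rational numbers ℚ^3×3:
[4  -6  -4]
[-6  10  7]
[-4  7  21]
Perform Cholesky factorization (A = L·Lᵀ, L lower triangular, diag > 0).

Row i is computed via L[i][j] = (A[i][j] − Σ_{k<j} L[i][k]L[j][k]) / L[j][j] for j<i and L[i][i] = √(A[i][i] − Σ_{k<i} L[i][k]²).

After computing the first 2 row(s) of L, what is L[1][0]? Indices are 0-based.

Step 1: L[0][0] = √(4) = 2.
  L[1][0] = (-6) / L[0][0] = -3.
Step 2: L[1][1] = √(1) = 1.

L[1][0] = -3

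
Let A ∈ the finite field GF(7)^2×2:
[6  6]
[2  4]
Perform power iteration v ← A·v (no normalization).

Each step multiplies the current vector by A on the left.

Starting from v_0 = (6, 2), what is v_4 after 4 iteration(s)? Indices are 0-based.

v_4 = (2, 5)

v_0 = (6, 2).
v_1 = A·v_0 = (6, 6).
v_2 = A·v_1 = (2, 1).
v_3 = A·v_2 = (4, 1).
v_4 = A·v_3 = (2, 5).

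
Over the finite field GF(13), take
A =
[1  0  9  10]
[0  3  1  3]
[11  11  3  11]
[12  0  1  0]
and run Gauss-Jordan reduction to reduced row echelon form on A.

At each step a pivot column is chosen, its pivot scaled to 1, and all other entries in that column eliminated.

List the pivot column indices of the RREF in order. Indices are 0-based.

pivot columns: 0, 1, 2, 3

pivot(0,0)=1: scale R0 → (1, 0, 9, 10)
  clear (2,0): R2 −= (11)R0 → (0, 11, 8, 5)
  clear (3,0): R3 −= (12)R0 → (0, 0, 10, 10)
pivot(1,1)=3: scale R1 → (0, 1, 9, 1)
  clear (2,1): R2 −= (11)R1 → (0, 0, 0, 7)
pivot(2,2): swap R2↔R3
pivot(2,2)=10: scale R2 → (0, 0, 1, 1)
  clear (0,2): R0 −= (9)R2 → (1, 0, 0, 1)
  clear (1,2): R1 −= (9)R2 → (0, 1, 0, 5)
pivot(3,3)=7: scale R3 → (0, 0, 0, 1)
  clear (0,3): R0 −= (1)R3 → (1, 0, 0, 0)
  clear (1,3): R1 −= (5)R3 → (0, 1, 0, 0)
  clear (2,3): R2 −= (1)R3 → (0, 0, 1, 0)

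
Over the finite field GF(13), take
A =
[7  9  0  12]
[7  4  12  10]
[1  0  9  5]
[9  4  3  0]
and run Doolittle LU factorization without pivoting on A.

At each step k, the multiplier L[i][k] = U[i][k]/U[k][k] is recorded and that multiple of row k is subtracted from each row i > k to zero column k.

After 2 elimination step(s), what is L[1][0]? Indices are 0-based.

[col 0] pivot 7
  R1 -= 1*R0 → (0, 8, 12, 11)  (L[1][0] := 1)
  R2 -= 2*R0 → (0, 8, 9, 7)  (L[2][0] := 2)
  R3 -= 5*R0 → (0, 11, 3, 5)  (L[3][0] := 5)
[col 1] pivot 8
  R2 -= 1*R1 → (0, 0, 10, 9)  (L[2][1] := 1)
  R3 -= 3*R1 → (0, 0, 6, 11)  (L[3][1] := 3)

L[1][0] = 1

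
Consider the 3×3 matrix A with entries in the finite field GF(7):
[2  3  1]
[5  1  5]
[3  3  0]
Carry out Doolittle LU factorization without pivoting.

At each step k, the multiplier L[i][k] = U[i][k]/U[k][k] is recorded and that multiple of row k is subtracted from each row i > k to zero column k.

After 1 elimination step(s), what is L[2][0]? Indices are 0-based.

Step 1: pivot at (0,0) is 2.
  row1 ← row1 − (6)·row0  ⇒  L[1][0]=6, U row1=(0, 4, 6)
  row2 ← row2 − (5)·row0  ⇒  L[2][0]=5, U row2=(0, 2, 2)

L[2][0] = 5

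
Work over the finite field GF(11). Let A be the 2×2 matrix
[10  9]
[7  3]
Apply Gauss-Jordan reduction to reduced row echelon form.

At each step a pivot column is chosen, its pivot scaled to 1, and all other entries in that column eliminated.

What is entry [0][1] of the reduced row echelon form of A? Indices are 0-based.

M[0][1] = 2

step 1: normalize row 0 (÷10) = (1, 2)
  row 1: subtract 7×row0 = (0, 0)
skip col 1 (zero from row 1)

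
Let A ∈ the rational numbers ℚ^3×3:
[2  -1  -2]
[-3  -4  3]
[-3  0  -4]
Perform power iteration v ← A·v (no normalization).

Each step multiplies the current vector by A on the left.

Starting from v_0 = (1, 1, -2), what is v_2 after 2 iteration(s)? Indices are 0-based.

v_0 = (1, 1, -2).
v_1 = A·v_0 = (5, -13, 5).
v_2 = A·v_1 = (13, 52, -35).

v_2 = (13, 52, -35)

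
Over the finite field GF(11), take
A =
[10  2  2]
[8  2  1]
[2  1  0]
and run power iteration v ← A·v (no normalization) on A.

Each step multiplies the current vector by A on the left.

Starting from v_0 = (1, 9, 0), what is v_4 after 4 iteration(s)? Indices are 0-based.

v_4 = (2, 10, 10)

v_0 = (1, 9, 0).
v_1 = A·v_0 = (6, 4, 0).
v_2 = A·v_1 = (2, 1, 5).
v_3 = A·v_2 = (10, 1, 5).
v_4 = A·v_3 = (2, 10, 10).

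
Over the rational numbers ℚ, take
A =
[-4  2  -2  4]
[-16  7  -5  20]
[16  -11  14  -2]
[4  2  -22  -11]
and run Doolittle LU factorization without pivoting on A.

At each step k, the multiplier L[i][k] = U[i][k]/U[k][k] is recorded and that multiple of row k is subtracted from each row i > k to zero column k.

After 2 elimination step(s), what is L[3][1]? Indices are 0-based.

L[3][1] = -4

Step 1: pivot at (0,0) is -4.
  row1 ← row1 − (4)·row0  ⇒  L[1][0]=4, U row1=(0, -1, 3, 4)
  row2 ← row2 − (-4)·row0  ⇒  L[2][0]=-4, U row2=(0, -3, 6, 14)
  row3 ← row3 − (-1)·row0  ⇒  L[3][0]=-1, U row3=(0, 4, -24, -7)
Step 2: pivot at (1,1) is -1.
  row2 ← row2 − (3)·row1  ⇒  L[2][1]=3, U row2=(0, 0, -3, 2)
  row3 ← row3 − (-4)·row1  ⇒  L[3][1]=-4, U row3=(0, 0, -12, 9)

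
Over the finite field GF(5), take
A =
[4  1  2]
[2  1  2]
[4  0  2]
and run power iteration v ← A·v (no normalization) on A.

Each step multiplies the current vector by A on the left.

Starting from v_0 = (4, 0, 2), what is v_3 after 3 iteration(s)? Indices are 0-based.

v_0 = (4, 0, 2).
v_1 = A·v_0 = (0, 2, 0).
v_2 = A·v_1 = (2, 2, 0).
v_3 = A·v_2 = (0, 1, 3).

v_3 = (0, 1, 3)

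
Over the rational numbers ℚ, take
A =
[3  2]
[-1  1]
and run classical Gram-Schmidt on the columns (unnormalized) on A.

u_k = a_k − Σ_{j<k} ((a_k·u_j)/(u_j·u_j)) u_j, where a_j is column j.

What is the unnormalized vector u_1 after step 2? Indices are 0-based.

Step 1: u_0 = a_0 = (3, -1).
Step 2: u_1 = a_1 − (1/2)·u_0 = (1/2, 3/2).

u_1 = (1/2, 3/2)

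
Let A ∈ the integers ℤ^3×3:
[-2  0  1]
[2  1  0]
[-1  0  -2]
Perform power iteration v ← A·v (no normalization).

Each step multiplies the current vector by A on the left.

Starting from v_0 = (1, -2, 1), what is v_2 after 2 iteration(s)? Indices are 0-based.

v_2 = (-1, -2, 7)

v_0 = (1, -2, 1).
v_1 = A·v_0 = (-1, 0, -3).
v_2 = A·v_1 = (-1, -2, 7).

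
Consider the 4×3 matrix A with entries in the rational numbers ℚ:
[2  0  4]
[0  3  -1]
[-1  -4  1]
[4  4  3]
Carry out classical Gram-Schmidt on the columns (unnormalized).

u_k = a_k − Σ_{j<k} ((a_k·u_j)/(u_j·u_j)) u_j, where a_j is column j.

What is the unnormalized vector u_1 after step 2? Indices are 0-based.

Step 1: u_0 = a_0 = (2, 0, -1, 4).
Step 2: u_1 = a_1 − (20/21)·u_0 = (-40/21, 3, -64/21, 4/21).

u_1 = (-40/21, 3, -64/21, 4/21)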